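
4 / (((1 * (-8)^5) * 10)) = -1 / 81920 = -0.00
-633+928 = 295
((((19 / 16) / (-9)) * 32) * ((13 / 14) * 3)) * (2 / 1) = -494 / 21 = -23.52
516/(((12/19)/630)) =514710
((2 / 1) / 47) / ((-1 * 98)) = -1 / 2303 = -0.00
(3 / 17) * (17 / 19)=0.16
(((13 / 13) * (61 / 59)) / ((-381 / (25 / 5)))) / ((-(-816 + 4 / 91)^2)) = 2525705 / 123934808290416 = 0.00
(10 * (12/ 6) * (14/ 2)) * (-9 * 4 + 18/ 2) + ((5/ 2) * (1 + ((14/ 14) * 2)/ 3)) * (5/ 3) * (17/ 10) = -135655/ 36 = -3768.19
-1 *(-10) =10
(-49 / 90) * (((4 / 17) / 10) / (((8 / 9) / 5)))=-49 / 680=-0.07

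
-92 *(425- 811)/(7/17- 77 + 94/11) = -1660186/3181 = -521.91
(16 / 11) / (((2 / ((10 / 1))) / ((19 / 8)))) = 190 / 11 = 17.27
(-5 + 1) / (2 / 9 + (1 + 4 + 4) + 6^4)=-0.00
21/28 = 3/4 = 0.75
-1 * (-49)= 49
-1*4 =-4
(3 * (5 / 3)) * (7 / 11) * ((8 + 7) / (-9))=-175 / 33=-5.30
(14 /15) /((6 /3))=7 /15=0.47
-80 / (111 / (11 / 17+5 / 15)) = -4000 / 5661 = -0.71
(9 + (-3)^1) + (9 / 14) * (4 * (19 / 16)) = 507 / 56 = 9.05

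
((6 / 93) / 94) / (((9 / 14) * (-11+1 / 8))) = -112 / 1140831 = -0.00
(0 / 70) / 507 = 0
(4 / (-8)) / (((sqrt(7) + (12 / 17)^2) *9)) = -0.02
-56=-56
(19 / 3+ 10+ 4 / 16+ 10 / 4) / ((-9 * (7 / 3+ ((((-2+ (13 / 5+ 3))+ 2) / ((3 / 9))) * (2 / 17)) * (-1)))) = -5.94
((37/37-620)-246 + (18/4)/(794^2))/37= -1090654271/46652264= -23.38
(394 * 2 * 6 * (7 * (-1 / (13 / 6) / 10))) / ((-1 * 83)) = 18.40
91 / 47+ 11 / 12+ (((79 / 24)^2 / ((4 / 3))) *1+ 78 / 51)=2558549 / 204544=12.51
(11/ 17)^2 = 121/ 289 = 0.42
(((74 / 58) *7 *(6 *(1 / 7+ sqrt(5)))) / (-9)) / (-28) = 37 / 1218+ 37 *sqrt(5) / 174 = 0.51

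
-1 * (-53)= 53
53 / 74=0.72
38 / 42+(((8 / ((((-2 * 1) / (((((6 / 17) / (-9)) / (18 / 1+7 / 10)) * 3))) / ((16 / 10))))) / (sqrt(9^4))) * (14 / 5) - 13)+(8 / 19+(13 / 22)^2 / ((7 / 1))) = -87571906801 / 7534420740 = -11.62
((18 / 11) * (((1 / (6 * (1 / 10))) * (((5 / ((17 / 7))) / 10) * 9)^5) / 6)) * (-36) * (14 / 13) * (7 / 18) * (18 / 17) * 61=-133487677216215 / 13806689468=-9668.33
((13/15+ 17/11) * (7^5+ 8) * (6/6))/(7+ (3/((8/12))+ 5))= 892316/363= 2458.17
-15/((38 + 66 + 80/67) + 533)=-335/14253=-0.02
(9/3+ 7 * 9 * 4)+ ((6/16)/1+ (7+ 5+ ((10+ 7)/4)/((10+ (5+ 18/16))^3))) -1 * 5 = 4505917619/17173512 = 262.38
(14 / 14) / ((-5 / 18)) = -18 / 5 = -3.60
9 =9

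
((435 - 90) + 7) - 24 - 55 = 273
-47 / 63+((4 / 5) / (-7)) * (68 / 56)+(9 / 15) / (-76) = -0.89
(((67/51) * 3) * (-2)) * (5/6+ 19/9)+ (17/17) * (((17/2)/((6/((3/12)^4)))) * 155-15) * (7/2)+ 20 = -16515433/313344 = -52.71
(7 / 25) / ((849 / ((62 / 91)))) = 62 / 275925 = 0.00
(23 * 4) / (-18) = -46 / 9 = -5.11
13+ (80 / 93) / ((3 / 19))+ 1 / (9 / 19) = 1912 / 93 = 20.56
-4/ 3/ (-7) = 4/ 21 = 0.19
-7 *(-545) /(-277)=-3815 /277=-13.77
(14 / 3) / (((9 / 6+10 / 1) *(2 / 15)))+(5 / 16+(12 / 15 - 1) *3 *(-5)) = 2339 / 368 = 6.36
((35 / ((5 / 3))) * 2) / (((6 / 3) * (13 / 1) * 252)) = 1 / 156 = 0.01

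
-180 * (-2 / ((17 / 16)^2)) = 92160 / 289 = 318.89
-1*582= -582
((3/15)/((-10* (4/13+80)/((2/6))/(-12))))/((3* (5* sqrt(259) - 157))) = -157/54731700 - sqrt(259)/10946340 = -0.00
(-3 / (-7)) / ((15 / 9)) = 9 / 35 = 0.26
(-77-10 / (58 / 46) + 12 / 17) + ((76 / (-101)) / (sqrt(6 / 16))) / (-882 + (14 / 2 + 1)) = -41523 / 493 + 4 * sqrt(6) / 6969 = -84.22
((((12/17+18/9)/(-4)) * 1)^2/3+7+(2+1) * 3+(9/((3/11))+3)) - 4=166993/3468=48.15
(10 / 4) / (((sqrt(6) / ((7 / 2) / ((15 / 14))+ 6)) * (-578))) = -139 * sqrt(6) / 20808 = -0.02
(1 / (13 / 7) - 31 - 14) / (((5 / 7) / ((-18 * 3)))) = 218484 / 65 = 3361.29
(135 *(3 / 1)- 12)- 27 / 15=1956 / 5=391.20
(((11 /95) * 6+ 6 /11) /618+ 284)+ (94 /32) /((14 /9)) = 6892886149 /24110240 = 285.89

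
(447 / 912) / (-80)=-149 / 24320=-0.01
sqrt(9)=3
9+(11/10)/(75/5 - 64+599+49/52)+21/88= 116483353/12605560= 9.24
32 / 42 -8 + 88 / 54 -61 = -12589 / 189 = -66.61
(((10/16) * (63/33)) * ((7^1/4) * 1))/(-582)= -245/68288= -0.00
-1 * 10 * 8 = -80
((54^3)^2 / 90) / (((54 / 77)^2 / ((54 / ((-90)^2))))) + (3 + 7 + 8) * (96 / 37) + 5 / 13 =224534606593 / 60125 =3734463.31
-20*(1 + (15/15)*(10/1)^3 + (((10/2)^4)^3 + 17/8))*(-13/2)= 126953646625/4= 31738411656.25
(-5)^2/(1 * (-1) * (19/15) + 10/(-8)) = -1500/151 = -9.93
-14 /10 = -7 /5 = -1.40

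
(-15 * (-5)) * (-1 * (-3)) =225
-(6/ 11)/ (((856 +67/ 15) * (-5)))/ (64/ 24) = 0.00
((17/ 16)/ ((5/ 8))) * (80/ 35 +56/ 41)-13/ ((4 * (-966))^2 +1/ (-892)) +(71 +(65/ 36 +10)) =61241808093716953/ 688008005585460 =89.01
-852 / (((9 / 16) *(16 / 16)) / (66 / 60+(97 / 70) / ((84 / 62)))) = -7089776 / 2205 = -3215.32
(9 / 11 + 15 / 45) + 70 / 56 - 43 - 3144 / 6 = -74527 / 132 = -564.60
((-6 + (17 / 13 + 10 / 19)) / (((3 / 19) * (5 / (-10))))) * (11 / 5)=7546 / 65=116.09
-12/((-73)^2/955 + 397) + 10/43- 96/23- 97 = -9598189881/95058724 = -100.97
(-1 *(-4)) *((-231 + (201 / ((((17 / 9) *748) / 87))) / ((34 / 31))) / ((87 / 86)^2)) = -858.77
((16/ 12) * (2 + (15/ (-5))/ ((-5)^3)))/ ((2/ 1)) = 1.35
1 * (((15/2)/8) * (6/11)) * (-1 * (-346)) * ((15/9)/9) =4325/132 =32.77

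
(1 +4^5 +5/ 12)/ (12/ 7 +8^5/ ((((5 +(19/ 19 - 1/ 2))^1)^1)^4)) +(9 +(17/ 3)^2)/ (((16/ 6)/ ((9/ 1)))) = 7664206355/ 46148496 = 166.08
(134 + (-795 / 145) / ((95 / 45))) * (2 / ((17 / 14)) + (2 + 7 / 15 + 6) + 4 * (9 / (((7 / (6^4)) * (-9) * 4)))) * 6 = -2661253186 / 19285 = -137996.02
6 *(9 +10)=114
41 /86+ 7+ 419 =36677 /86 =426.48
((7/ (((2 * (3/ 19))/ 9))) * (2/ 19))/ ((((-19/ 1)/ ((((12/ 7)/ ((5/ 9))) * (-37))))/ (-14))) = -167832/ 95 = -1766.65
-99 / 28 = -3.54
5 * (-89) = -445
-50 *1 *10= -500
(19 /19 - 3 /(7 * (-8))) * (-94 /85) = -2773 /2380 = -1.17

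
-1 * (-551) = 551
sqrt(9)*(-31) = -93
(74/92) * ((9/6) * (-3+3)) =0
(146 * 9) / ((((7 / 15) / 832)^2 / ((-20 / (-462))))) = 682186752000 / 3773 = 180807514.44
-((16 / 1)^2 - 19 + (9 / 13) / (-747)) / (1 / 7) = -1790054 / 1079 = -1658.99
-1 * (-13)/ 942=13/ 942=0.01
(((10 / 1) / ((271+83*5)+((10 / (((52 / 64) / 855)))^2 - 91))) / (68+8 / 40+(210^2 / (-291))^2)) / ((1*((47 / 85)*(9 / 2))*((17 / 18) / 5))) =1590121000 / 190631564161253556773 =0.00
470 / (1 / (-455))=-213850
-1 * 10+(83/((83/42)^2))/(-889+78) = -674894/67313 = -10.03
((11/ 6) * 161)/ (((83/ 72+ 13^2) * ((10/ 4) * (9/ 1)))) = 14168/ 183765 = 0.08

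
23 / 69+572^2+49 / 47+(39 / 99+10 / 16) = 1353242929 / 4136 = 327186.39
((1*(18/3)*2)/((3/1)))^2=16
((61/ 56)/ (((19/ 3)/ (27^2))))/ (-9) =-14823/ 1064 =-13.93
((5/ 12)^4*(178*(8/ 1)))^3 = 172111572265625/ 2176782336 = 79066.96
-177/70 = -2.53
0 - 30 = -30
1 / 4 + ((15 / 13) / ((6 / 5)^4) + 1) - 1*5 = -3.19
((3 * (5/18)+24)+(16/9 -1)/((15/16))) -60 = -9271/270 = -34.34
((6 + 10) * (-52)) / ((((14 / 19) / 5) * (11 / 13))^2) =-317246800 / 5929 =-53507.64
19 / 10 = 1.90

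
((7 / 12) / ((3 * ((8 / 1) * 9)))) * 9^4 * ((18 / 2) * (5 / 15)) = 1701 / 32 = 53.16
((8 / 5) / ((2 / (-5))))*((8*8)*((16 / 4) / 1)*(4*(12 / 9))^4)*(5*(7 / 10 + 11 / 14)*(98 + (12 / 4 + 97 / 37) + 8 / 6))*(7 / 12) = -10163637452800 / 26973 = -376807824.59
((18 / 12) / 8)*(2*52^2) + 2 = 1016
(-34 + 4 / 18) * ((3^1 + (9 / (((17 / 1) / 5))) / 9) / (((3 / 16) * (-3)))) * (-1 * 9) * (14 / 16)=-238336 / 153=-1557.75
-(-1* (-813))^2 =-660969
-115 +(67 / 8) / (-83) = -115.10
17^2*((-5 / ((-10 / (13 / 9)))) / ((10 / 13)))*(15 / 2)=48841 / 24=2035.04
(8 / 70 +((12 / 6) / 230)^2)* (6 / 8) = 0.09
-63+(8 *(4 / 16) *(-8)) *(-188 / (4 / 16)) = 11969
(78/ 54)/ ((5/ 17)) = 221/ 45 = 4.91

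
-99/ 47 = -2.11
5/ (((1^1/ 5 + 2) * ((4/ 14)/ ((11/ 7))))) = 25/ 2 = 12.50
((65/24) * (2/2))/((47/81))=1755/376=4.67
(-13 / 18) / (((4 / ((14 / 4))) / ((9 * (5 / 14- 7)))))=1209 / 32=37.78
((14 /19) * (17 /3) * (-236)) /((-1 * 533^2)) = 56168 /16193073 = 0.00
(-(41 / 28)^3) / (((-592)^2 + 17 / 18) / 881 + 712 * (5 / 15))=-546474609 / 110550282976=-0.00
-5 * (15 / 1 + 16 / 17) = -1355 / 17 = -79.71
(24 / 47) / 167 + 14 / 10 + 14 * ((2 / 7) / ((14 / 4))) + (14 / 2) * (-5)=-8915624 / 274715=-32.45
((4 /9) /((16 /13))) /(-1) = -13 /36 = -0.36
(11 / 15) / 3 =11 / 45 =0.24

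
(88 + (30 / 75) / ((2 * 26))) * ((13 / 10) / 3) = 11441 / 300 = 38.14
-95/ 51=-1.86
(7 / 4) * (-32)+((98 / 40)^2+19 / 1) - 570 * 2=-468399 / 400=-1171.00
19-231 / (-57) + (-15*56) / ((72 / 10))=-5336 / 57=-93.61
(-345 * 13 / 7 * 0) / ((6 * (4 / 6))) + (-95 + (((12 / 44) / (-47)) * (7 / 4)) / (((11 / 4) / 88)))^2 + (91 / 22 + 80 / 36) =43749246043 / 4811202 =9093.20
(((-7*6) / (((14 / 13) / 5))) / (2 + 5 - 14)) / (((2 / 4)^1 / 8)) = 3120 / 7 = 445.71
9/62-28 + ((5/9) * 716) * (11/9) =458.32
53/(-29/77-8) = -4081/645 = -6.33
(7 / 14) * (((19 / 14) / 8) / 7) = 19 / 1568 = 0.01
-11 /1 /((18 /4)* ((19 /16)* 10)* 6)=-88 /2565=-0.03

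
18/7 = 2.57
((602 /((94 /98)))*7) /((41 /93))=19203198 /1927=9965.33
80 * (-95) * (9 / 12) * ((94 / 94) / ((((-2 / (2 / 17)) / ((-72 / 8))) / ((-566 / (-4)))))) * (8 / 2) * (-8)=232286400 / 17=13663905.88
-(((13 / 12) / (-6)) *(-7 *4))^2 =-8281 / 324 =-25.56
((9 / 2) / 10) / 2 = 0.22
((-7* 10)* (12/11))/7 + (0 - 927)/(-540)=-6067/660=-9.19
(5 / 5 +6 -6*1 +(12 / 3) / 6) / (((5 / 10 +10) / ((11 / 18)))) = 55 / 567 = 0.10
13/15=0.87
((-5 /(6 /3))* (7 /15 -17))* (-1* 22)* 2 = -5456 /3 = -1818.67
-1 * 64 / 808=-8 / 101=-0.08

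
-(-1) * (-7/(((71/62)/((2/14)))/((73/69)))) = -0.92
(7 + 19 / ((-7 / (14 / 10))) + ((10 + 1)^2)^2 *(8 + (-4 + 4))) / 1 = 585656 / 5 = 117131.20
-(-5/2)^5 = 3125/32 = 97.66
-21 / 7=-3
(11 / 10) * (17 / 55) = 17 / 50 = 0.34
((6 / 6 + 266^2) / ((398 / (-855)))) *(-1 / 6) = 20165745 / 796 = 25333.85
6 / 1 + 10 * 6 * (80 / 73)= 5238 / 73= 71.75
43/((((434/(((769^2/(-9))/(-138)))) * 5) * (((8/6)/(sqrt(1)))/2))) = 25428523/1796760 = 14.15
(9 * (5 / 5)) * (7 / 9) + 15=22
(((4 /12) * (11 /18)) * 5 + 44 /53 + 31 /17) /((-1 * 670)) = -178669 /32598180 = -0.01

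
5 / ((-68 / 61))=-305 / 68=-4.49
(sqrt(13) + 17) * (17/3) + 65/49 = 17 * sqrt(13)/3 + 14356/147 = 118.09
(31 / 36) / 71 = 31 / 2556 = 0.01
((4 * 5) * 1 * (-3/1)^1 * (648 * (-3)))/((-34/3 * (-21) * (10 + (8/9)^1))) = 45.01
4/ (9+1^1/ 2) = 8/ 19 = 0.42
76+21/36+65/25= 4751/60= 79.18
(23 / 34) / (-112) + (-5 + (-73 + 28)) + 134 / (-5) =-1462387 / 19040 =-76.81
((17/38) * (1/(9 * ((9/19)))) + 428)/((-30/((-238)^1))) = 8253007/2430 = 3396.30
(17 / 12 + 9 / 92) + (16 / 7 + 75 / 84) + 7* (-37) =-491321 / 1932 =-254.31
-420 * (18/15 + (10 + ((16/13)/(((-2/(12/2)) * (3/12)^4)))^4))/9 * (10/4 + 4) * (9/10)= -2393944676957717016/10985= -217928509509123.08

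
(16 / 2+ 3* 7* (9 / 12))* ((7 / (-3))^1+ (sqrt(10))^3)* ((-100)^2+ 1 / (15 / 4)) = -4987633 / 9+ 7125190* sqrt(10) / 3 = 6956428.28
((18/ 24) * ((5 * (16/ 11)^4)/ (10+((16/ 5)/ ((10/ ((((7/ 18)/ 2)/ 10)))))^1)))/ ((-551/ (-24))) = 6635520000/ 90812369087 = 0.07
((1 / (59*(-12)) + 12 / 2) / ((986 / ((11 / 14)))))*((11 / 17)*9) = 1541661 / 55381648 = 0.03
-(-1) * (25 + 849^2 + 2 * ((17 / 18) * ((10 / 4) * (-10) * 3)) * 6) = 719976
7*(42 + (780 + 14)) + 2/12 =35113/6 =5852.17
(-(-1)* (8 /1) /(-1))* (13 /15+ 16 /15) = -232 /15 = -15.47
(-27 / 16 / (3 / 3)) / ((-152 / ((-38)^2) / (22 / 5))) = 5643 / 80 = 70.54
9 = 9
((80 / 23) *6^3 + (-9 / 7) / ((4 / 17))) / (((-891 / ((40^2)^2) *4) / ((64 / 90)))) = -54649856000 / 143451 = -380965.32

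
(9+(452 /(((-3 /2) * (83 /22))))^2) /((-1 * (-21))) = 396090553 /1302021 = 304.21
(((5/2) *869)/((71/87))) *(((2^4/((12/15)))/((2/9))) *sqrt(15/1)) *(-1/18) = -1890075 *sqrt(15)/142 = -51550.91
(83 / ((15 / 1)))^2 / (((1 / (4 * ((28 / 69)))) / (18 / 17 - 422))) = -5521340608 / 263925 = -20920.11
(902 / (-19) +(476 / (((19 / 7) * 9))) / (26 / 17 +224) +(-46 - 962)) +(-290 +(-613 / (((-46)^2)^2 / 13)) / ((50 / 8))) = -12341756637110983 / 9173383868700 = -1345.39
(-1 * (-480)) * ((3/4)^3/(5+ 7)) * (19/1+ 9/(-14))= 34695/112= 309.78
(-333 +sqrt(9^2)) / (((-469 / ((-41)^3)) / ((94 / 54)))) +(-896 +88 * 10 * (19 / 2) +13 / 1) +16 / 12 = -106092317 / 1407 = -75403.21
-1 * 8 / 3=-8 / 3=-2.67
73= 73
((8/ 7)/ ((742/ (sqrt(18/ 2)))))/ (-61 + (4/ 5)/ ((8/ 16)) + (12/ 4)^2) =-0.00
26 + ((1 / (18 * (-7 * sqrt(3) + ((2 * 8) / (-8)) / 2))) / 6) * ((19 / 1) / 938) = 384550003 / 14790384 - 19 * sqrt(3) / 2112912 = 26.00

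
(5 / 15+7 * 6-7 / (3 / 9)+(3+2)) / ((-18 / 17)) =-1343 / 54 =-24.87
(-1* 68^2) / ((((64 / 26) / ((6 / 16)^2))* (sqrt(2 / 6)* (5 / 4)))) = -33813* sqrt(3) / 160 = -366.04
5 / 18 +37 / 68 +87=53747 / 612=87.82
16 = 16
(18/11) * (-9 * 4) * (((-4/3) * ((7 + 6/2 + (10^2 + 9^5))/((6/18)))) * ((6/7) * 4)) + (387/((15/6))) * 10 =3680282268/77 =47795873.61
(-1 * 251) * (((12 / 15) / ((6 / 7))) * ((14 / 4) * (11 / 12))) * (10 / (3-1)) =-135289 / 36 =-3758.03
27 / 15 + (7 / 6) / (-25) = 263 / 150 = 1.75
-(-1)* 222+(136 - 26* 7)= 176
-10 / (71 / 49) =-490 / 71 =-6.90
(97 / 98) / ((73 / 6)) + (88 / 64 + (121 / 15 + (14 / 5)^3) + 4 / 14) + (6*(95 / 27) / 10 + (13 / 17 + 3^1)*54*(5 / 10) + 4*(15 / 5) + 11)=86754384287 / 547281000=158.52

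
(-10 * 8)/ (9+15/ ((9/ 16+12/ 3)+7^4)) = -3079120/ 346641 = -8.88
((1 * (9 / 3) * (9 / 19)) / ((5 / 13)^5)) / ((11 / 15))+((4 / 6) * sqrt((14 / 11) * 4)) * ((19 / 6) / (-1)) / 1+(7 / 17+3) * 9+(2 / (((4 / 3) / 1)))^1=1165575297 / 4441250-38 * sqrt(154) / 99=257.68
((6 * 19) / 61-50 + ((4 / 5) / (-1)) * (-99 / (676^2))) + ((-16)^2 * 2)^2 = 9132578540599 / 34844420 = 262095.87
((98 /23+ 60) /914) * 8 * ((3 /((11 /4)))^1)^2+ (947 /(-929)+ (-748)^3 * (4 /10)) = -988962696884187241 /5907654995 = -167403597.15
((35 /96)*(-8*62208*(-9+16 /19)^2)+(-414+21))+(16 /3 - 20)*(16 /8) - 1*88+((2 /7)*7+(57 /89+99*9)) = -1163841686177 /96387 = -12074674.86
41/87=0.47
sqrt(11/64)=sqrt(11)/8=0.41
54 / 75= 18 / 25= 0.72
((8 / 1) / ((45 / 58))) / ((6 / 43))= 9976 / 135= 73.90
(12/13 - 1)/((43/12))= -12/559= -0.02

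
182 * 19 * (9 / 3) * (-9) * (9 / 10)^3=-34031907 / 500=-68063.81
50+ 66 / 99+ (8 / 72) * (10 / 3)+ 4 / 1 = 1486 / 27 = 55.04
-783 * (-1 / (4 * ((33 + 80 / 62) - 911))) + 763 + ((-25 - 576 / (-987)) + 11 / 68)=449040781669 / 608026216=738.52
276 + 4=280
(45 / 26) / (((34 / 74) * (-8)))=-1665 / 3536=-0.47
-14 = -14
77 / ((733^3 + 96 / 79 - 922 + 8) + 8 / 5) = 2765 / 14142146427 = 0.00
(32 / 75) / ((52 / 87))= 232 / 325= 0.71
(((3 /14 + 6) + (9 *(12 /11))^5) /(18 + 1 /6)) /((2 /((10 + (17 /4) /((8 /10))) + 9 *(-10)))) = -737505992747565 /3932221216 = -187554.55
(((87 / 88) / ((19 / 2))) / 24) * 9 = 261 / 6688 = 0.04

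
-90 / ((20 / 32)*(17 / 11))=-1584 / 17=-93.18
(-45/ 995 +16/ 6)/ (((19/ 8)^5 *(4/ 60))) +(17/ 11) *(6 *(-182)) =-9144473559764/ 5420180711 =-1687.12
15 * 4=60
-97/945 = -0.10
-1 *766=-766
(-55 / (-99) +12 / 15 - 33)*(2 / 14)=-1424 / 315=-4.52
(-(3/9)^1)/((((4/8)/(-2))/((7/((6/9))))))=14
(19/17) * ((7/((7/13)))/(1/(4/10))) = 494/85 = 5.81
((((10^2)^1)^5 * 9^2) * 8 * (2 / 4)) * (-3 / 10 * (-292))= 283824000000000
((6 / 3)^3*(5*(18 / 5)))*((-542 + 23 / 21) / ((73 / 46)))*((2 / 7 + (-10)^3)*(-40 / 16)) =-438786356640 / 3577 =-122668816.51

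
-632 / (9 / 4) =-2528 / 9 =-280.89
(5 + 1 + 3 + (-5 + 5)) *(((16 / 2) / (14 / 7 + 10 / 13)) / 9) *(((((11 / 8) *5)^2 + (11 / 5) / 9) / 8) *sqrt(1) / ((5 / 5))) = 1778777 / 103680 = 17.16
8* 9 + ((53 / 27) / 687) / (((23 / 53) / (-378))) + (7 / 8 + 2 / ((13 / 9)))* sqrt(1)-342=-270.23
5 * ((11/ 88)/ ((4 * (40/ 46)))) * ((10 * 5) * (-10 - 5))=-134.77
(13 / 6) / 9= 13 / 54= 0.24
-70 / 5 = -14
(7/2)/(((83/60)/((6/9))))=140/83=1.69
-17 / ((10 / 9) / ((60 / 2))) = -459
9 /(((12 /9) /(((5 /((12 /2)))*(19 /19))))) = 45 /8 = 5.62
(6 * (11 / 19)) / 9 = 22 / 57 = 0.39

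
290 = 290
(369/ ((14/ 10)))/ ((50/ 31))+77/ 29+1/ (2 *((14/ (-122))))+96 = 261578/ 1015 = 257.71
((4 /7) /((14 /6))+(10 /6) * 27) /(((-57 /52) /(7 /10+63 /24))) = -9607 /70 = -137.24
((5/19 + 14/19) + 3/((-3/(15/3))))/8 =-1/2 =-0.50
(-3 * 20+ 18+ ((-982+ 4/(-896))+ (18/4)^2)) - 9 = -226857/224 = -1012.75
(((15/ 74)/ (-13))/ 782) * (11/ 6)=-55/ 1504568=-0.00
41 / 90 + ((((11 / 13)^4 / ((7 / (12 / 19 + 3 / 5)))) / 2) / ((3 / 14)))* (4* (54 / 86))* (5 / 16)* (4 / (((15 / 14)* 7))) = 87823961 / 161545410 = 0.54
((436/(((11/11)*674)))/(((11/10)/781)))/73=154780/24601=6.29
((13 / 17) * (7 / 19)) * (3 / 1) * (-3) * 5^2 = -20475 / 323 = -63.39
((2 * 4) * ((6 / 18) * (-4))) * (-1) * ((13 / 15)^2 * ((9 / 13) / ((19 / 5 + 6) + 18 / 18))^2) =8 / 243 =0.03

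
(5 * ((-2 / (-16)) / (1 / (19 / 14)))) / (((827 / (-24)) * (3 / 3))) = -285 / 11578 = -0.02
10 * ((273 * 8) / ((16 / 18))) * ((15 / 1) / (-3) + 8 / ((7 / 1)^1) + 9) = 126360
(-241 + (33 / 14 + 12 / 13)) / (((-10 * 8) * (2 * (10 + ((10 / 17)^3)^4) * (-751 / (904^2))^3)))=-191408656.21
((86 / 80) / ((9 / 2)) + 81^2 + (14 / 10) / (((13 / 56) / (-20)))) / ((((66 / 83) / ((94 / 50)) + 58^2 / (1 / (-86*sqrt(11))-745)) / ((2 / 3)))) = -385292350450737518072437 / 367230717483196688316-8293925347370889217*sqrt(11) / 5049422365393954464345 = -1049.19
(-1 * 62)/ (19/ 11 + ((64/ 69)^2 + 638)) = -3247002/ 33548213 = -0.10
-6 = -6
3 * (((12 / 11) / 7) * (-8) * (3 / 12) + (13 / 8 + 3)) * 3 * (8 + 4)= 71739 / 154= 465.84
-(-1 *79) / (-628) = -79 / 628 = -0.13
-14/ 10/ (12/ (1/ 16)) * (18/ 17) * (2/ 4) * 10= -21/ 544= -0.04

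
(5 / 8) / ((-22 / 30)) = -75 / 88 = -0.85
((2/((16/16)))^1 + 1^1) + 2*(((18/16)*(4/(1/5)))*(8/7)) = 381/7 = 54.43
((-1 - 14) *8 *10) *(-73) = 87600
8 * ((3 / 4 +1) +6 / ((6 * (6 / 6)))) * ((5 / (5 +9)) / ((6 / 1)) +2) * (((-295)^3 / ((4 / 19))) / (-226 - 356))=928236062875 / 97776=9493495.98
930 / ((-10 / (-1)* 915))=31 / 305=0.10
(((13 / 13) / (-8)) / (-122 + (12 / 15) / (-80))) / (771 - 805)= -25 / 829668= -0.00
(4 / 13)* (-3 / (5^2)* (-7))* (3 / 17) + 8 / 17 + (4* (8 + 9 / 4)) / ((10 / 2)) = 48157 / 5525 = 8.72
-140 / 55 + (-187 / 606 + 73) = 467593 / 6666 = 70.15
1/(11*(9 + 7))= 1/176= 0.01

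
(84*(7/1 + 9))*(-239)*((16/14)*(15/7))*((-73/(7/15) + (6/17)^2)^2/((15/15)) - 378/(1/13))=-439829044508551680/28647703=-15353030032.06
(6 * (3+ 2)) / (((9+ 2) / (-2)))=-60 / 11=-5.45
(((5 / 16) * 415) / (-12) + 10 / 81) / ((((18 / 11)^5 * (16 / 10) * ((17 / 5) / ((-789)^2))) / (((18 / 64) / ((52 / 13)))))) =-15424357816082875 / 2105190383616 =-7326.82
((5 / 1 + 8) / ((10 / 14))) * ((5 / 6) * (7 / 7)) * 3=91 / 2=45.50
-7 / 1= -7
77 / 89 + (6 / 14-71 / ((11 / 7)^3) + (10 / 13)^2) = -2299832177 / 140136997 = -16.41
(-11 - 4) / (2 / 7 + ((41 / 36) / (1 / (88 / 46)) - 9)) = 4347 / 1894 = 2.30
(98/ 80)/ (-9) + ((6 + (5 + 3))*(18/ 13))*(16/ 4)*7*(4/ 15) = 676739/ 4680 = 144.60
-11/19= -0.58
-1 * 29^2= -841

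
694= 694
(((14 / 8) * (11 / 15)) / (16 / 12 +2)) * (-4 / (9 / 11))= -847 / 450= -1.88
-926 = -926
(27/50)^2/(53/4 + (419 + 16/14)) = 1701/2528125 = 0.00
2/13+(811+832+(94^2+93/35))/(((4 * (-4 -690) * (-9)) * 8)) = 1042233/5052320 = 0.21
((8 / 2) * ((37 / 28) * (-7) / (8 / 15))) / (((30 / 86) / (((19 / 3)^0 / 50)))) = -1591 / 400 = -3.98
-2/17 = -0.12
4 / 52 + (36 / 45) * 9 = 473 / 65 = 7.28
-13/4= -3.25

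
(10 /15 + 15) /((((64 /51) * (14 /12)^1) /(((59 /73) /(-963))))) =-47141 /5248992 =-0.01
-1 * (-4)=4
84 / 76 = 21 / 19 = 1.11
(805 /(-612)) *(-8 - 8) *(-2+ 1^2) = -3220 /153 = -21.05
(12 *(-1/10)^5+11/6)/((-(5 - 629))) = 137491/46800000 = 0.00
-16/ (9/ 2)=-32/ 9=-3.56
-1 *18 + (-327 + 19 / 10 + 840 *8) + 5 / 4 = 127563 / 20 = 6378.15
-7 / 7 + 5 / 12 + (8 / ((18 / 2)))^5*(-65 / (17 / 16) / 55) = -53028023 / 44168652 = -1.20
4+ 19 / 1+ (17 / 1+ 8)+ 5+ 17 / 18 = 971 / 18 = 53.94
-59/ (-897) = 59/ 897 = 0.07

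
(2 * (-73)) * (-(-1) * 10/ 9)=-1460/ 9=-162.22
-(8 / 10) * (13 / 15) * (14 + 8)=-1144 / 75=-15.25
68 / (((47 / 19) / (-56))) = -72352 / 47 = -1539.40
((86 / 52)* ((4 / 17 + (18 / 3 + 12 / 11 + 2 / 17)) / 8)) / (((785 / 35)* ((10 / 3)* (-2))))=-78561 / 7633340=-0.01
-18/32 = -9/16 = -0.56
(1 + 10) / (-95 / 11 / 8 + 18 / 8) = 968 / 103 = 9.40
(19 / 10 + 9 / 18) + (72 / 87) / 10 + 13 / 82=2.64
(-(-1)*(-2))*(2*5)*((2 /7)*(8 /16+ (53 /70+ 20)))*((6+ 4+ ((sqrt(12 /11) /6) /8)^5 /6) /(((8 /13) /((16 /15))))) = -103168 /49 - 403*sqrt(33) /13523811840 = -2105.47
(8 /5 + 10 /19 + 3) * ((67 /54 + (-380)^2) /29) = 3797463829 /148770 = 25525.74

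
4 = 4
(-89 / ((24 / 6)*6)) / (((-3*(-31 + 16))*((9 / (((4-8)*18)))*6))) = 89 / 810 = 0.11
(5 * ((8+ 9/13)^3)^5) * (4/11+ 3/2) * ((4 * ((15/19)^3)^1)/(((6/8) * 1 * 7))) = 11539128846851489385240935879004165000/27033471094140934674251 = 426845994236841.01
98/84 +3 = 25/6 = 4.17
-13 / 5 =-2.60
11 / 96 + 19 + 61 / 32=1009 / 48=21.02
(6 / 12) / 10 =1 / 20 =0.05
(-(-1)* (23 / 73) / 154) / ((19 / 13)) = 299 / 213598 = 0.00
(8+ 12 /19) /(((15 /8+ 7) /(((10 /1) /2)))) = 6560 /1349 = 4.86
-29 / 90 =-0.32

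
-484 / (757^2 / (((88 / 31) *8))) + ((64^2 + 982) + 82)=91664577304 / 17764519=5159.98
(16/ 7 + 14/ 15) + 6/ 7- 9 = -517/ 105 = -4.92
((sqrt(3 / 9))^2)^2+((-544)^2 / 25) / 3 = 887833 / 225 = 3945.92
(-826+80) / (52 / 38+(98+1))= -14174 / 1907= -7.43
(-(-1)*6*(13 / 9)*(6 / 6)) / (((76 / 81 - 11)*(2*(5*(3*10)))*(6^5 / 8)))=-13 / 4401000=-0.00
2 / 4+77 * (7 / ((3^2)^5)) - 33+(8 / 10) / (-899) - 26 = -31050381617 / 530850510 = -58.49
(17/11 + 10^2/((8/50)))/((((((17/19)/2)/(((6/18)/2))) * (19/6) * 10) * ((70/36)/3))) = 372168/32725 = 11.37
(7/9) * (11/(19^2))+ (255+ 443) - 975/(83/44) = 181.16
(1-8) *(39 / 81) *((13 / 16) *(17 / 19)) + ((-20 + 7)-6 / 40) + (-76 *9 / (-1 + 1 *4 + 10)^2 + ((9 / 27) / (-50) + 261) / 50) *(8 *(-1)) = -21657262307 / 866970000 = -24.98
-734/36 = -367/18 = -20.39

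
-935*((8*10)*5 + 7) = -380545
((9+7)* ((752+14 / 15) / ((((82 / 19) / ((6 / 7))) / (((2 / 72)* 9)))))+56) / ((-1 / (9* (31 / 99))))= -1843.51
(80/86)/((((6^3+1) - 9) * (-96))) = -5/107328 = -0.00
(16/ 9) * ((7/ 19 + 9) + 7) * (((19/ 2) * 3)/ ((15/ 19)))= 47272/ 45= 1050.49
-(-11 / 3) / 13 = 11 / 39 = 0.28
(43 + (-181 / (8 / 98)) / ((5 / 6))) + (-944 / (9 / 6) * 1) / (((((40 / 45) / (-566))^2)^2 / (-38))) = 3931335846951749.05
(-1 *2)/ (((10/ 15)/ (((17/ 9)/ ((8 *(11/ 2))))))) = -17/ 132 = -0.13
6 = 6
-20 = -20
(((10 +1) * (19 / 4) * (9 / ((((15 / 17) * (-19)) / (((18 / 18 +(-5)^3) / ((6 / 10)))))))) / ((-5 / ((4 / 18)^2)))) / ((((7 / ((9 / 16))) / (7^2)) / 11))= -446369 / 180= -2479.83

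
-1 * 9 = -9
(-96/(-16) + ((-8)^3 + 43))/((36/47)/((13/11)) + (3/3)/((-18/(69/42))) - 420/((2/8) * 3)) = 71289036/86138581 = 0.83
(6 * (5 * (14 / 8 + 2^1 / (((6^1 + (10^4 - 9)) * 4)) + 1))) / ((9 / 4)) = 1099690 / 29991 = 36.67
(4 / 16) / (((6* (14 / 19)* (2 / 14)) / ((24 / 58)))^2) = 0.11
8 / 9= 0.89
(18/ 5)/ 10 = 9/ 25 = 0.36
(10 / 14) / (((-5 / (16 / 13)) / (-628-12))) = 10240 / 91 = 112.53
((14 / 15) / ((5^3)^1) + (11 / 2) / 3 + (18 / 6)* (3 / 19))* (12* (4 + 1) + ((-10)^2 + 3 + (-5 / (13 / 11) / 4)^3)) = 1250694760401 / 3339440000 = 374.52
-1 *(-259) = 259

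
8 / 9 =0.89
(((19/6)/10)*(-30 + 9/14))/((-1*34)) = 2603/9520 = 0.27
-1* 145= -145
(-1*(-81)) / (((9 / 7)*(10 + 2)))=21 / 4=5.25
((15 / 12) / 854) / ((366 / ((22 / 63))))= 55 / 39383064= 0.00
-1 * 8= -8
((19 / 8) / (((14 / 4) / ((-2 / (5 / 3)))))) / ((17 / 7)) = -57 / 170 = -0.34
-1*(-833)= 833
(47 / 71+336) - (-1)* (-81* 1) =18152 / 71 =255.66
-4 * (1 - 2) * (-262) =-1048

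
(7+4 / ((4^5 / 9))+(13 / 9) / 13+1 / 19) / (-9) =-315139 / 393984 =-0.80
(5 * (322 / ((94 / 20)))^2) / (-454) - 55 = -53500365 / 501443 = -106.69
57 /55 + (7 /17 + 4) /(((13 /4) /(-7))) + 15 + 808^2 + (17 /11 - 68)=7934833587 /12155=652804.08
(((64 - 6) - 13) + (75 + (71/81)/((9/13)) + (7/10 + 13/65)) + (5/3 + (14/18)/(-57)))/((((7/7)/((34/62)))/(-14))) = -2040872491/2146905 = -950.61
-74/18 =-37/9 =-4.11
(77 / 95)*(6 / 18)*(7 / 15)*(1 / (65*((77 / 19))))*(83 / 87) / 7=83 / 1272375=0.00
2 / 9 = 0.22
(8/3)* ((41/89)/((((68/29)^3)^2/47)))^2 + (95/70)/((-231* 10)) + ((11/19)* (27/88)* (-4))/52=599126814469975001912304056801/19327423202390185012987365949440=0.03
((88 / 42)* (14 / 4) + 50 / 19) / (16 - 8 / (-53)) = 3763 / 6099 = 0.62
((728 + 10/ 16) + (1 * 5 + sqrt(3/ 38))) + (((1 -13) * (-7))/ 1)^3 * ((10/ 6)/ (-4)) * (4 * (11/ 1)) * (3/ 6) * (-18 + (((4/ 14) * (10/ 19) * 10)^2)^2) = sqrt(114)/ 38 + 510967382549803/ 7297976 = 70014944.50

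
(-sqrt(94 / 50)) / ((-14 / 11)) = 11 *sqrt(47) / 70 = 1.08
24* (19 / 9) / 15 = 152 / 45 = 3.38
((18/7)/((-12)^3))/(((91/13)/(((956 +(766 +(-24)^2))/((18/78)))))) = -4979/2352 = -2.12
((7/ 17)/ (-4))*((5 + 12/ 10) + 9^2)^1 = -763/ 85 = -8.98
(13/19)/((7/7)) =0.68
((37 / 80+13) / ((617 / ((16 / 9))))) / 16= 359 / 148080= 0.00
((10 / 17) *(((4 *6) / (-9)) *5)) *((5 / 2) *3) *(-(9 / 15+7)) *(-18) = -8047.06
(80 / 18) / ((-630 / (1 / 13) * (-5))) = 4 / 36855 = 0.00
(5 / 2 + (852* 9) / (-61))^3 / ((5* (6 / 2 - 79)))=3395968274791 / 690022240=4921.53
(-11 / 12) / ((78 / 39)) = -11 / 24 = -0.46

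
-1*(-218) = 218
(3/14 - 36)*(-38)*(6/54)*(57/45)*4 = 241148/315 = 765.55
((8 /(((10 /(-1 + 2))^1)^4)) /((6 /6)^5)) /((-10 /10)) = -0.00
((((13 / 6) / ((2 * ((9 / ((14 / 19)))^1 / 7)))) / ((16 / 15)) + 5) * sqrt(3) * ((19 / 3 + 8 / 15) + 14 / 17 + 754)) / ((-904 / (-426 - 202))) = 5115.93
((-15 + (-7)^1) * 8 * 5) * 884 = -777920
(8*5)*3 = 120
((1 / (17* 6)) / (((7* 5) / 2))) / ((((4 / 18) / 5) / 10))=15 / 119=0.13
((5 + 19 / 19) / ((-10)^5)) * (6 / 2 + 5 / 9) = -2 / 9375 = -0.00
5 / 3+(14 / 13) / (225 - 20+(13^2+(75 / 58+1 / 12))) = 8505631 / 5094609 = 1.67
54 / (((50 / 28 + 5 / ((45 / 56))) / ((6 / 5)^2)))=244944 / 25225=9.71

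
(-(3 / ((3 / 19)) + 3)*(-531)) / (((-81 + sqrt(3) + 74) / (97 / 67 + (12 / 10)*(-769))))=1802842173*sqrt(3) / 7705 + 12619895211 / 7705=2043155.02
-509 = -509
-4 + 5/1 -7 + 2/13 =-76/13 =-5.85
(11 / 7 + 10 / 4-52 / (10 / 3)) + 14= 173 / 70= 2.47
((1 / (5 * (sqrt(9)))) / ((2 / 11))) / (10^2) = 11 / 3000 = 0.00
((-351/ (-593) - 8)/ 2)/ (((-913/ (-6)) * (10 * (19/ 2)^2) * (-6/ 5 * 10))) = 4393/ 1954486490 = 0.00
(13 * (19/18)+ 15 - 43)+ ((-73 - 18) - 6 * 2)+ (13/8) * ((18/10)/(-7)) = -296593/2520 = -117.70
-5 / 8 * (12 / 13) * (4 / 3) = -10 / 13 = -0.77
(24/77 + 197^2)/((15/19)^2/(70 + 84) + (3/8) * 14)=4315129748/584187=7386.56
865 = 865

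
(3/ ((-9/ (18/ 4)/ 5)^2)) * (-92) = -1725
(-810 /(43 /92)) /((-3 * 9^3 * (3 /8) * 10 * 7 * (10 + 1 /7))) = 736 /247293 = 0.00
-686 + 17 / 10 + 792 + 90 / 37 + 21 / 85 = 694287 / 6290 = 110.38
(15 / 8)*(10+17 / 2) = 555 / 16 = 34.69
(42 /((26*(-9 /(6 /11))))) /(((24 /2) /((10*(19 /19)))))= -35 /429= -0.08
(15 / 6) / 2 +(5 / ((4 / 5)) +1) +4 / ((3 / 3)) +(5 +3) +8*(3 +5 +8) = 297 / 2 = 148.50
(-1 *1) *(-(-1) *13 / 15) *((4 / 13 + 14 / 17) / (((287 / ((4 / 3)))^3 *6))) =-1600 / 97656439293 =-0.00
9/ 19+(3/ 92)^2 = 76347/ 160816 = 0.47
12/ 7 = 1.71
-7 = -7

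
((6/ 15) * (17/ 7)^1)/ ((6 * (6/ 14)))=17/ 45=0.38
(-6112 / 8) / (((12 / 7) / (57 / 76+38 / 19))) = -14707 / 12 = -1225.58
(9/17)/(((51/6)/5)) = 90/289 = 0.31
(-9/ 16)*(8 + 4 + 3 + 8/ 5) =-747/ 80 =-9.34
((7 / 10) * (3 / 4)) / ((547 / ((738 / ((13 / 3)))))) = 23247 / 142220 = 0.16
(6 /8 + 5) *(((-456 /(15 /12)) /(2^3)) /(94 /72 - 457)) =47196 /82025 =0.58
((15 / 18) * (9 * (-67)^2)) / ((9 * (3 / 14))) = 17457.22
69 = 69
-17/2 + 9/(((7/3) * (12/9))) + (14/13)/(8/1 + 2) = -10009/1820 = -5.50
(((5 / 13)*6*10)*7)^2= 4410000 / 169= 26094.67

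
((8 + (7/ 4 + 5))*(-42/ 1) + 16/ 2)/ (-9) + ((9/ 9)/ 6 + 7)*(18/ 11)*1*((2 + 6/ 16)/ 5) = 291119/ 3960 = 73.51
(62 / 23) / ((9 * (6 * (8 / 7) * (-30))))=-217 / 149040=-0.00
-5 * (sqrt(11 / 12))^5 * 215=-130075 * sqrt(33) / 864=-864.84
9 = 9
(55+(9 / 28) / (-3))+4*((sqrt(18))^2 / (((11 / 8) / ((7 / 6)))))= 115.98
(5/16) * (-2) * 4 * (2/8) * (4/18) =-5/36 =-0.14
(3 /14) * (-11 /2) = -33 /28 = -1.18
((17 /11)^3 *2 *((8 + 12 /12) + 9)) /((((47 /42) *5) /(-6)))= -44570736 /312785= -142.50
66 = 66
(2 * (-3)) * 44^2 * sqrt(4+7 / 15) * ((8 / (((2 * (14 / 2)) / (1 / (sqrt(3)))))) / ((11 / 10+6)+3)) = -30976 * sqrt(335) / 707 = -801.91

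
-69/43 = -1.60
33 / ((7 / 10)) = 330 / 7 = 47.14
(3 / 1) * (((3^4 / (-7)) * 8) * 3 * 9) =-52488 / 7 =-7498.29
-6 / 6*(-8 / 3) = 8 / 3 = 2.67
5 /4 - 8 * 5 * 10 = -1595 /4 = -398.75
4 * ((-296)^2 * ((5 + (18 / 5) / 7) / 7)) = 67639552 / 245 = 276079.80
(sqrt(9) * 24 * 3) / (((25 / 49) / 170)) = 359856 / 5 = 71971.20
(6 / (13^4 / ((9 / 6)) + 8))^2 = 81 / 816416329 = 0.00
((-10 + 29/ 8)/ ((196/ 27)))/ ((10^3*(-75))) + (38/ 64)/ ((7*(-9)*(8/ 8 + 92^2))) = 6328783/ 597290400000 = 0.00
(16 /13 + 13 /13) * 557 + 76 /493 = 7964417 /6409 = 1242.69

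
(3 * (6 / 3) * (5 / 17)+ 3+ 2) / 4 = 115 / 68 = 1.69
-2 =-2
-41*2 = -82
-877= -877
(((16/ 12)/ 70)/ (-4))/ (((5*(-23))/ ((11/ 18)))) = 11/ 434700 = 0.00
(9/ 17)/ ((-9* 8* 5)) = -1/ 680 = -0.00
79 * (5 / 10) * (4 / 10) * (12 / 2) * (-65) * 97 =-597714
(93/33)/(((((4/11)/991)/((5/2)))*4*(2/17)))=40801.33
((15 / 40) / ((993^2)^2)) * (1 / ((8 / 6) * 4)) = 1 / 13828161854592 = 0.00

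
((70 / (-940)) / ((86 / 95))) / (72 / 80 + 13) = -3325 / 561838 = -0.01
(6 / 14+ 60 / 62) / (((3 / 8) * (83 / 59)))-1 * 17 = -258515 / 18011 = -14.35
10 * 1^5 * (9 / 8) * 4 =45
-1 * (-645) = 645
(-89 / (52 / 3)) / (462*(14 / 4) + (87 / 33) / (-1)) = -2937 / 923416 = -0.00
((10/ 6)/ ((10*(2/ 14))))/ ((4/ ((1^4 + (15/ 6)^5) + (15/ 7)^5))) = 77359699/ 1843968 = 41.95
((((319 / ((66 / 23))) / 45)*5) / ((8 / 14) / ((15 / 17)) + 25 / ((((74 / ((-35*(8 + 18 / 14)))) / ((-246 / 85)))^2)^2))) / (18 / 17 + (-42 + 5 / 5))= -8874570450948295 / 18726122085577519530618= -0.00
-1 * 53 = -53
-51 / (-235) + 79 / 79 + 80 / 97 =46542 / 22795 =2.04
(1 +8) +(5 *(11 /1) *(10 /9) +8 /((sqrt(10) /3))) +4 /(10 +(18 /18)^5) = 78.06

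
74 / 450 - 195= -43838 / 225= -194.84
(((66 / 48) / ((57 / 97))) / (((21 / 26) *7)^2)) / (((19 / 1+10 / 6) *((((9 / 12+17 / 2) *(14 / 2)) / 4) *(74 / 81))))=3245814 / 13552173187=0.00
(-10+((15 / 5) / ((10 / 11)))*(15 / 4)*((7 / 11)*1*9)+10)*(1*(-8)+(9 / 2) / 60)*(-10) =179739 / 32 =5616.84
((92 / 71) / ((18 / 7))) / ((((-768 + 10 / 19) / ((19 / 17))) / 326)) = -823802 / 3443571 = -0.24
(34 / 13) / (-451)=-34 / 5863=-0.01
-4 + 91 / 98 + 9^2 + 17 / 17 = 1105 / 14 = 78.93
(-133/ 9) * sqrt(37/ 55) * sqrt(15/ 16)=-11.74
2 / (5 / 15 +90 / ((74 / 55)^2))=16428 / 411113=0.04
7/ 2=3.50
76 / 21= 3.62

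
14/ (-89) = -14/ 89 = -0.16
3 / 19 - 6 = -111 / 19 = -5.84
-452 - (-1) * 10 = -442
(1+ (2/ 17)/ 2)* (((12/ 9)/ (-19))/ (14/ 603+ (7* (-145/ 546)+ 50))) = -376272/ 243903437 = -0.00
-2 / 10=-1 / 5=-0.20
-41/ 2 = -20.50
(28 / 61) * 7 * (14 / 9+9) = 18620 / 549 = 33.92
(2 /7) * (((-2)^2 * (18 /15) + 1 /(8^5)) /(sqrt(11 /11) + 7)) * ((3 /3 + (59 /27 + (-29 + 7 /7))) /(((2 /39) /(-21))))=1742.01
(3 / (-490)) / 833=-3 / 408170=-0.00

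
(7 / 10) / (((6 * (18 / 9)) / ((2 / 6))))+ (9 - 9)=0.02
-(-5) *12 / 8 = 15 / 2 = 7.50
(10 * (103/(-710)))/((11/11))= -103/71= -1.45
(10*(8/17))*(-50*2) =-470.59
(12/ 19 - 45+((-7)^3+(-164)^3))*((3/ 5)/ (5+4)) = -27938432/ 95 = -294088.76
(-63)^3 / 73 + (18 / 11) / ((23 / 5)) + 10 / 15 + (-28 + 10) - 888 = -239927767 / 55407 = -4330.28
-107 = -107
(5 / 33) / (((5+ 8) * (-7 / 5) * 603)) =-25 / 1810809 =-0.00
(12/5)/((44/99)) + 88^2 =38747/5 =7749.40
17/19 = 0.89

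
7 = 7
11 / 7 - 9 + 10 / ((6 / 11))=229 / 21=10.90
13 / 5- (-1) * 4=33 / 5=6.60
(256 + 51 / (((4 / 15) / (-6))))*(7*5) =-62405 / 2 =-31202.50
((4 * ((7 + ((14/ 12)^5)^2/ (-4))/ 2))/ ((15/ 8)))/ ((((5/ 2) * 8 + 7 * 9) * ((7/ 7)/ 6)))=1410577679/ 3136682880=0.45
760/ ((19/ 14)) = 560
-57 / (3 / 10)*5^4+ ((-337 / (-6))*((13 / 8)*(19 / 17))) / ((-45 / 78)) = -727832107 / 6120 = -118926.81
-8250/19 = -434.21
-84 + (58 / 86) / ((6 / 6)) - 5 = -3798 / 43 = -88.33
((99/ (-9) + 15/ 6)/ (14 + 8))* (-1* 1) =17/ 44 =0.39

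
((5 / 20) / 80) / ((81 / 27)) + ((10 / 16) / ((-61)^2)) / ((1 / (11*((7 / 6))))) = 3807 / 1190720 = 0.00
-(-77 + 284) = -207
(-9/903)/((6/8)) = -4/301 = -0.01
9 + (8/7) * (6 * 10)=543/7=77.57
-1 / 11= -0.09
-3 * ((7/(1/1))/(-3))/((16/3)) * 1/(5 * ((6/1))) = 0.04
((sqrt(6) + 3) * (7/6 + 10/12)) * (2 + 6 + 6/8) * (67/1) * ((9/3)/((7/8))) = 4020 * sqrt(6) + 12060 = 21906.95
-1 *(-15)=15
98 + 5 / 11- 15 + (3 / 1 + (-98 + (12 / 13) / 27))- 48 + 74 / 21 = -504391 / 9009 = -55.99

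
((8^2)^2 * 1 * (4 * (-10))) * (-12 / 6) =327680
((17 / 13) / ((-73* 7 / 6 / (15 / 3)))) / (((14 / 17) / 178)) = -771630 / 46501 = -16.59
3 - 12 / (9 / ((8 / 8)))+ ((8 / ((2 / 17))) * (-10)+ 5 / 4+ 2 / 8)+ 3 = -4043 / 6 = -673.83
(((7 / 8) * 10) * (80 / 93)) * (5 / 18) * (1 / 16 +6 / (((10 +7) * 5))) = 31675 / 113832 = 0.28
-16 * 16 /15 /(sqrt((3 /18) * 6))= -256 /15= -17.07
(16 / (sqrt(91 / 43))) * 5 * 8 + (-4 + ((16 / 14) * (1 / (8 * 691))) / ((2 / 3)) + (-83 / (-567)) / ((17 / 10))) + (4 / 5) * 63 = 3096250691 / 66605490 + 640 * sqrt(3913) / 91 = 486.43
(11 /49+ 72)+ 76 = 7263 /49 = 148.22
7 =7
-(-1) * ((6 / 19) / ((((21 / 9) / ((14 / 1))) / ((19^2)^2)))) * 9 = 2222316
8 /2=4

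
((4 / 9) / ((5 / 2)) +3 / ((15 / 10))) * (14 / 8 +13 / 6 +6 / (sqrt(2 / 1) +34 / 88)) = 1122541 / 193482 +379456 * sqrt(2) / 53745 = 15.79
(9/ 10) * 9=81/ 10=8.10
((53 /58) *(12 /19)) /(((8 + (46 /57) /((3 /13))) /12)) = 17172 /28507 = 0.60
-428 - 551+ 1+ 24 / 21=-6838 / 7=-976.86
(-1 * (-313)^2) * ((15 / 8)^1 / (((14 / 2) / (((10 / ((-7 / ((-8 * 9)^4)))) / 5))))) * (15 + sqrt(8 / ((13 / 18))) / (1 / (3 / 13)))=355428647792640 * sqrt(13) / 8281 + 148095269913600 / 49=3177106246803.96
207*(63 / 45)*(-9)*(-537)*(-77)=-539232309 / 5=-107846461.80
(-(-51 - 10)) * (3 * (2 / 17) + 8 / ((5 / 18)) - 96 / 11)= 1164978 / 935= 1245.97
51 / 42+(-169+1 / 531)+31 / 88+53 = -37430105 / 327096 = -114.43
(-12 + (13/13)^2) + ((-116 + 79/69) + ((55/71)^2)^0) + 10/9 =-25615/207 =-123.74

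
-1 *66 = -66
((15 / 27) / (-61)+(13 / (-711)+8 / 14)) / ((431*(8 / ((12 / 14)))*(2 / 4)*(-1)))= -0.00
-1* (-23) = 23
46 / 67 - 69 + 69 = 46 / 67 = 0.69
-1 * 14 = -14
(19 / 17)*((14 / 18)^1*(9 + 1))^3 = 6517000 / 12393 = 525.86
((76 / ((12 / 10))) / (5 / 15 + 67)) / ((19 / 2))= 10 / 101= 0.10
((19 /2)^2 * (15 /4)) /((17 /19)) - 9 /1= 100437 /272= 369.25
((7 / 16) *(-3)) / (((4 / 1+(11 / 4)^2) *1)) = -21 / 185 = -0.11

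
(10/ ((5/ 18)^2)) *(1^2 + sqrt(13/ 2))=648/ 5 + 324 *sqrt(26)/ 5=460.02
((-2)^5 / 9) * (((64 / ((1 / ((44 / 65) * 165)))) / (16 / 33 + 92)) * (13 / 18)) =-1362944 / 6867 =-198.48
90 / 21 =30 / 7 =4.29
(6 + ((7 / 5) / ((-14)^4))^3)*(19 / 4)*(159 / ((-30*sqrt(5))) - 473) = -1114084964686856987 / 82644187136000 - 124834044668929007*sqrt(5) / 4132209356800000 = -13548.05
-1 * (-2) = 2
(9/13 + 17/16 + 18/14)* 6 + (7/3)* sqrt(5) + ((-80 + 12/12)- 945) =-732191/728 + 7* sqrt(5)/3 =-1000.54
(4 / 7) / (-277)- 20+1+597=1120738 / 1939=578.00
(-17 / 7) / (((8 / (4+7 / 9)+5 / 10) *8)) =-43 / 308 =-0.14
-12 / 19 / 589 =-0.00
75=75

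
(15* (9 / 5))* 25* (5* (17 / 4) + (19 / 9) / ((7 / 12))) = 16786.61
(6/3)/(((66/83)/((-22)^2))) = 3652/3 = 1217.33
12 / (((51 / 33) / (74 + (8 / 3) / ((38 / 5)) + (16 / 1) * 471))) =19086760 / 323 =59092.14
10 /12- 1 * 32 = -187 /6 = -31.17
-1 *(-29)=29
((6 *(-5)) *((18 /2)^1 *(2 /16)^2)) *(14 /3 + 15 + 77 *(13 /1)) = -68895 /16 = -4305.94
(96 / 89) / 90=16 / 1335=0.01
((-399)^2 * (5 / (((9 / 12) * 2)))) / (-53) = -530670 / 53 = -10012.64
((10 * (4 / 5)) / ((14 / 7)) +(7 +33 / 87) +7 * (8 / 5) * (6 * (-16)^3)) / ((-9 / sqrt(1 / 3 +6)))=13303258 * sqrt(57) / 1305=76963.52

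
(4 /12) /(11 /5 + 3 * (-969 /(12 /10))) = -0.00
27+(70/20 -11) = 19.50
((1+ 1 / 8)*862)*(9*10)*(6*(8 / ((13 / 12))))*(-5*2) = -502718400 / 13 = -38670646.15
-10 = -10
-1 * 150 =-150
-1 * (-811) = 811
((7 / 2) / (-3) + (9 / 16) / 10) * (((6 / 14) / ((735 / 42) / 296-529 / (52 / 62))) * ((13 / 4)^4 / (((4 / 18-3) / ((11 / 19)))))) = -241634885349 / 13771420096000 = -0.02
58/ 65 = 0.89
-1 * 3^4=-81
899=899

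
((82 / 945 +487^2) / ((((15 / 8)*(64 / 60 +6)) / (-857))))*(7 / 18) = -384149884918 / 64395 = -5965523.49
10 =10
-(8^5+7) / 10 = -6555 / 2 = -3277.50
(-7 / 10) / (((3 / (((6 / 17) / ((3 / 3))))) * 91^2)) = -1 / 100555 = -0.00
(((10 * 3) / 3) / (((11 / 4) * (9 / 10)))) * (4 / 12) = 400 / 297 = 1.35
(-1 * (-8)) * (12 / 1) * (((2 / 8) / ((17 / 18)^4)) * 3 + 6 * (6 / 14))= 337.35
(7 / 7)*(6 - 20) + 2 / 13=-180 / 13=-13.85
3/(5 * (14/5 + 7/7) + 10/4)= 6/43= 0.14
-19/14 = -1.36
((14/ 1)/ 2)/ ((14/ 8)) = 4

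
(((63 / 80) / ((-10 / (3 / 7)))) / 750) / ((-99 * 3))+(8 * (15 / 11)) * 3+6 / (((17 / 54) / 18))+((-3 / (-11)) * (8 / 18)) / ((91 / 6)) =3836932801547 / 10210200000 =375.79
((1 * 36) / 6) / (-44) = -3 / 22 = -0.14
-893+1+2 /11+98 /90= -440911 /495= -890.73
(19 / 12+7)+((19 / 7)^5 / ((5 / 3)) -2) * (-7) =-85886209 / 144060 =-596.18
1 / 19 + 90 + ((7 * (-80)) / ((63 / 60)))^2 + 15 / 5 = 48655912 / 171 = 284537.50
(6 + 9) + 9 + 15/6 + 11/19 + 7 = 34.08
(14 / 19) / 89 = 14 / 1691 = 0.01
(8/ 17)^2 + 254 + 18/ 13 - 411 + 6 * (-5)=-696525/ 3757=-185.39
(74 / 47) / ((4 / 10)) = 185 / 47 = 3.94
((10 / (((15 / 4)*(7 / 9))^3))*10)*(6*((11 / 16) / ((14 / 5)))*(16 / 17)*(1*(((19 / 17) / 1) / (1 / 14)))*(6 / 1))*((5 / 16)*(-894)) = -14529144960 / 99127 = -146571.01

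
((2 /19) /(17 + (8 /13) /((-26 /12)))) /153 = 338 /8212275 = 0.00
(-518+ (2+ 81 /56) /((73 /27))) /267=-2112373 /1091496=-1.94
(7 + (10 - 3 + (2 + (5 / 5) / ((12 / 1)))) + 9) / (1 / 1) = 25.08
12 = 12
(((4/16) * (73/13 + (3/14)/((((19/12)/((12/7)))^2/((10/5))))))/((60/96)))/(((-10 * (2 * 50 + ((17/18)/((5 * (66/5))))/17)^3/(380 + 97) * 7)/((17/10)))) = -0.00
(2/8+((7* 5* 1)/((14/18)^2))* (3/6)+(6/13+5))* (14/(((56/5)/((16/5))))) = 12609/91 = 138.56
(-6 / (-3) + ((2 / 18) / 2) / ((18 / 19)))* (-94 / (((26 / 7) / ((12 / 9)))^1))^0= 2.06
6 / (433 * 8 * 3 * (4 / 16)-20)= 3 / 1289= 0.00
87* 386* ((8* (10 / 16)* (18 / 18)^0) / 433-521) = -7575696216 / 433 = -17495834.22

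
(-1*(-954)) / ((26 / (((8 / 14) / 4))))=477 / 91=5.24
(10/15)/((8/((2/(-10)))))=-1/60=-0.02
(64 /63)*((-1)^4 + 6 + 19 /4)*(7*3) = 752 /3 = 250.67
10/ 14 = 5/ 7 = 0.71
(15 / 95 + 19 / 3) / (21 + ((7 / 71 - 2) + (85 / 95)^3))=9483470 / 28948881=0.33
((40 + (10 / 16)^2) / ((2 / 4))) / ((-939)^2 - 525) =2585 / 28198272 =0.00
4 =4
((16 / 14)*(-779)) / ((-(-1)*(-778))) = 3116 / 2723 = 1.14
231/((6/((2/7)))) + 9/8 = 97/8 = 12.12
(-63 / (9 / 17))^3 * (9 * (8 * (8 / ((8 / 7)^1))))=-849320136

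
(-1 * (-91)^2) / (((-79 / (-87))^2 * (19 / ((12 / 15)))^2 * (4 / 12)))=-3008586672 / 56325025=-53.41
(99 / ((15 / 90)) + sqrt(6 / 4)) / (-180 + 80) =-297 / 50-sqrt(6) / 200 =-5.95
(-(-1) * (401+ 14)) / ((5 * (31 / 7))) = 18.74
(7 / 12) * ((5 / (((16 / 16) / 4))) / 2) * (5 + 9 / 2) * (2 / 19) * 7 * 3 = 245 / 2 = 122.50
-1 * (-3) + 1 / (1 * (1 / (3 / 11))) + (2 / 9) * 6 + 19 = 779 / 33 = 23.61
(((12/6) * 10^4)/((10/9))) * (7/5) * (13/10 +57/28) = 84060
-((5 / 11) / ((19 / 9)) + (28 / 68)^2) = -23246 / 60401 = -0.38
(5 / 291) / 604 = 5 / 175764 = 0.00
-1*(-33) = 33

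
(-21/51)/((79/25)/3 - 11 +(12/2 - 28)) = 525/40732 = 0.01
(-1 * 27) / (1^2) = -27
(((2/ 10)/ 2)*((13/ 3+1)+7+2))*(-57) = -817/ 10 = -81.70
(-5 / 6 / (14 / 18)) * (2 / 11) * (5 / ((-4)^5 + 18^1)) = 75 / 77462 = 0.00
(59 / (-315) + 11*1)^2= 11600836 / 99225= 116.91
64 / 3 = 21.33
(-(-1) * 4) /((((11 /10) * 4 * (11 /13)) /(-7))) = -910 /121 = -7.52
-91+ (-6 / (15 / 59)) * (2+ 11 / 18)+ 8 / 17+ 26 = -96506 / 765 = -126.15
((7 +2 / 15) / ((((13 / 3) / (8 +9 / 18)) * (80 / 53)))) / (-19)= -96407 / 197600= -0.49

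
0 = 0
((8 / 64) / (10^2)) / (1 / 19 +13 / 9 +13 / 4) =171 / 649400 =0.00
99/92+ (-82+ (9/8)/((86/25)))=-1275365/15824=-80.60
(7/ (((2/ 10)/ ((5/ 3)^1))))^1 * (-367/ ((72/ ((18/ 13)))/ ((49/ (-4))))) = 3147025/ 624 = 5043.31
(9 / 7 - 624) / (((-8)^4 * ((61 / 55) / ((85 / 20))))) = -4075665 / 6995968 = -0.58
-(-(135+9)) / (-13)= -144 / 13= -11.08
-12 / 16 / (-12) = 1 / 16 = 0.06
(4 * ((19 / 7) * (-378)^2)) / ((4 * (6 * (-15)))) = -21546 / 5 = -4309.20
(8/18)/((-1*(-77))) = 0.01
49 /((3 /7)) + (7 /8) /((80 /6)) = 109823 /960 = 114.40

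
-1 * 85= -85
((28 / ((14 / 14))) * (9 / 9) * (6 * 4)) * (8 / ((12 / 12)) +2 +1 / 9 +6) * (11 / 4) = 89320 / 3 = 29773.33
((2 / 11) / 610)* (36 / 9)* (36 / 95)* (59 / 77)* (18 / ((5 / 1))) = 152928 / 122709125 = 0.00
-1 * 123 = -123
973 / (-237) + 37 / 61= -50584 / 14457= -3.50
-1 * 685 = -685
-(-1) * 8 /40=1 /5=0.20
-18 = -18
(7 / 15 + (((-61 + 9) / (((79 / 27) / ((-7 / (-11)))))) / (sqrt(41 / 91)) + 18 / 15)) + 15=50 / 3 - 9828* sqrt(3731) / 35629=-0.18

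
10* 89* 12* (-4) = -42720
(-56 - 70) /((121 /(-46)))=5796 /121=47.90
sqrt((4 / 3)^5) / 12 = 8 * sqrt(3) / 81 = 0.17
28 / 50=14 / 25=0.56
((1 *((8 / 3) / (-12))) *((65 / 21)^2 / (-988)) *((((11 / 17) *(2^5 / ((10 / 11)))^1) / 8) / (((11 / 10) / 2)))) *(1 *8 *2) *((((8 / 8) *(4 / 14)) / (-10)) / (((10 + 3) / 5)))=-17600 / 8973909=-0.00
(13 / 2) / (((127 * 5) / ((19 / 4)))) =247 / 5080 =0.05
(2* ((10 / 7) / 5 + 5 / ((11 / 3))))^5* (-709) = -749574525106016 / 2706784157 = -276924.38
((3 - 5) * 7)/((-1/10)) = 140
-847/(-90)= 847/90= 9.41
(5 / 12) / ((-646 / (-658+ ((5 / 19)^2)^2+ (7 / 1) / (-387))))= 82965979345 / 195483063852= 0.42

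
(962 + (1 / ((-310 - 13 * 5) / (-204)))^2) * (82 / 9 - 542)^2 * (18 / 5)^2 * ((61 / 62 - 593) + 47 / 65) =-1648256679075187059648 / 787109375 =-2094063076145.15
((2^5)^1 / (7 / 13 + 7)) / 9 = 208 / 441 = 0.47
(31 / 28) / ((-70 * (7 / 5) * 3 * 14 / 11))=-341 / 115248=-0.00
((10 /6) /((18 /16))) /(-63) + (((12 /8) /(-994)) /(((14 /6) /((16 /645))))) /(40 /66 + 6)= -465935914 /19811878695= -0.02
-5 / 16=-0.31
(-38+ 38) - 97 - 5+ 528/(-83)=-8994/83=-108.36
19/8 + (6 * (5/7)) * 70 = 302.38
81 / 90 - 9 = -8.10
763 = 763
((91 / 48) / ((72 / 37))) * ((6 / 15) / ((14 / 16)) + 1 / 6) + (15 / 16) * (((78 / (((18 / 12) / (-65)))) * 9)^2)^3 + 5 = 77023193863809825392716800581411 / 103680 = 742893459334585507260000000.00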